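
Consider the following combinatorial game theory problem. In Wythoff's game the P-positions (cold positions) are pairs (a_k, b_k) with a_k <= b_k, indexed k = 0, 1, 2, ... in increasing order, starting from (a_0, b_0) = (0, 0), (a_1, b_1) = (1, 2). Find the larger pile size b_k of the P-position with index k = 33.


By Wythoff's theorem, a_k = floor(k * phi) and b_k = floor(k * phi^2) = a_k + k, where phi = (1 + sqrt(5))/2 is the golden ratio.
phi = (1 + sqrt(5))/2 = 1.618034
phi^2 = phi + 1 = 2.618034
k = 33
k * phi^2 = 33 * 2.618034 = 86.395122
b_33 = floor(k * phi^2) = 86 (check: a_33 + k = 53 + 33 = 86)

86


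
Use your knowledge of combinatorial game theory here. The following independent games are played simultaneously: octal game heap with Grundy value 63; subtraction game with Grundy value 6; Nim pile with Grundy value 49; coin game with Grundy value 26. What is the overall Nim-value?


By the Sprague-Grundy theorem, the Grundy value of a sum of games is the XOR of individual Grundy values.
octal game heap: Grundy value = 63. Running XOR: 0 XOR 63 = 63
subtraction game: Grundy value = 6. Running XOR: 63 XOR 6 = 57
Nim pile: Grundy value = 49. Running XOR: 57 XOR 49 = 8
coin game: Grundy value = 26. Running XOR: 8 XOR 26 = 18
The combined Grundy value is 18.

18


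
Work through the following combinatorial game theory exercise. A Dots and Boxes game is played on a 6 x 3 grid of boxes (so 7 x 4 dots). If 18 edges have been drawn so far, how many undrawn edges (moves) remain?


Grid: 6 x 3 boxes, i.e. 7 rows and 4 columns of dots.
Horizontal edges: (rows + 1) * cols = 7 * 3 = 21
Vertical edges: rows * (cols + 1) = 6 * 4 = 24
Total edges: 21 + 24 = 45
Edges drawn: 18
Remaining: 45 - 18 = 27

27


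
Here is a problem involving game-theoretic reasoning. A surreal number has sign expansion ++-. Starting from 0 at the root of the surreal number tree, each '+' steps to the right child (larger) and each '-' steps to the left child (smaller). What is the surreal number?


Sign expansion: ++-
Rule: track bounds (lo, hi), initially (-inf, +inf). On '+', the current value becomes lo and we move to the simplest number in (value, hi): value + 1 if hi = +inf, otherwise the midpoint (value + hi)/2. On '-', the current value becomes hi and we move to value - 1 if lo = -inf, otherwise the midpoint (lo + value)/2.
Start at 0.
Step 1: sign = +, move right. Bounds: (0, +inf). Value = 1
Step 2: sign = +, move right. Bounds: (1, +inf). Value = 2
Step 3: sign = -, move left. Bounds: (1, 2). Value = 3/2
The surreal number with sign expansion ++- is 3/2.

3/2


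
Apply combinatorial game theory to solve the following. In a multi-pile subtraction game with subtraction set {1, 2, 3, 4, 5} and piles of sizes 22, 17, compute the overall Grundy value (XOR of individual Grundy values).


Subtraction set: {1, 2, 3, 4, 5}
For this subtraction set, G(n) = n mod 6 (period = max + 1 = 6).
Pile 1 (size 22): G(22) = 22 mod 6 = 4
Pile 2 (size 17): G(17) = 17 mod 6 = 5
Total Grundy value = XOR of all: 4 XOR 5 = 1

1


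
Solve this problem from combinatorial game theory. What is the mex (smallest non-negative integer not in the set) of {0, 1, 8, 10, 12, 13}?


Set = {0, 1, 8, 10, 12, 13}
0 is in the set.
1 is in the set.
2 is NOT in the set. This is the mex.
mex = 2

2


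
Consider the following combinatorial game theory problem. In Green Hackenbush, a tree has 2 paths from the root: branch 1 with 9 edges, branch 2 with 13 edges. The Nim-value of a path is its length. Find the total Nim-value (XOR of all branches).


The tree has 2 branches from the ground vertex.
In Green Hackenbush, the Nim-value of a simple path of length k is k.
Branch 1: length 9, Nim-value = 9
Branch 2: length 13, Nim-value = 13
Total Nim-value = XOR of all branch values:
0 XOR 9 = 9
9 XOR 13 = 4
Nim-value of the tree = 4

4


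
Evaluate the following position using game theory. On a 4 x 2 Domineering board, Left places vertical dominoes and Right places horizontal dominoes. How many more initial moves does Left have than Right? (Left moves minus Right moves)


Board is 4 x 2 (rows x cols).
Left (vertical) placements: (rows-1) * cols = 3 * 2 = 6
Right (horizontal) placements: rows * (cols-1) = 4 * 1 = 4
Advantage = Left - Right = 6 - 4 = 2

2


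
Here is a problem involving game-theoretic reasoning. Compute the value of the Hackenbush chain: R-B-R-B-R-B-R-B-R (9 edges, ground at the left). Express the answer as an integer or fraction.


Edges (from ground): R-B-R-B-R-B-R-B-R
By Berlekamp's sign-expansion rule, a Blue-Red Hackenbush stalk has the value of the surreal number whose sign sequence is the edge sequence with B -> + and R -> -.
Sign sequence: -+-+-+-+-
Trace the sign expansion in the surreal number tree, starting from 0:
Edge 1: R (sign -) -> bounds (-inf, 0), value = -1
Edge 2: B (sign +) -> bounds (-1, 0), value = -1/2
Edge 3: R (sign -) -> bounds (-1, -1/2), value = -3/4
Edge 4: B (sign +) -> bounds (-3/4, -1/2), value = -5/8
Edge 5: R (sign -) -> bounds (-3/4, -5/8), value = -11/16
Edge 6: B (sign +) -> bounds (-11/16, -5/8), value = -21/32
Edge 7: R (sign -) -> bounds (-11/16, -21/32), value = -43/64
Edge 8: B (sign +) -> bounds (-43/64, -21/32), value = -85/128
Edge 9: R (sign -) -> bounds (-43/64, -85/128), value = -171/256
Game value = -171/256

-171/256


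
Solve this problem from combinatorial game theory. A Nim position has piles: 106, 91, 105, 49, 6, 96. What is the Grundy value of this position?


We need the XOR (exclusive or) of all pile sizes.
After XOR-ing pile 1 (size 106): 0 XOR 106 = 106
After XOR-ing pile 2 (size 91): 106 XOR 91 = 49
After XOR-ing pile 3 (size 105): 49 XOR 105 = 88
After XOR-ing pile 4 (size 49): 88 XOR 49 = 105
After XOR-ing pile 5 (size 6): 105 XOR 6 = 111
After XOR-ing pile 6 (size 96): 111 XOR 96 = 15
The Nim-value of this position is 15.

15


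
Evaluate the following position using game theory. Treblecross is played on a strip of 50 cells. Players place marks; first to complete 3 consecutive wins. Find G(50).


Treblecross: place X on empty cells; 3-in-a-row wins.
Playing within two cells of an existing X lets the opponent win at once, so sensible play treats the cells i-2..i+2 around each X as dead. The player left with no safe cell loses, so this is a normal-play take-away game on strips of safe cells.
Placing X at cell i (0-indexed) of a strip of k safe cells leaves independent strips of sizes max(0, i-2) and max(0, k-i-3). Hence G(k) = mex{ G(max(0,i-2)) XOR G(max(0,k-i-3)) : 0 <= i < k }, with G(0) = 0.
G(1): splits (0,0):0^0=0 -> mex({0}) = 1
G(2): splits (0,0):0^0=0 -> mex({0}) = 1
G(3): splits (0,0):0^0=0 -> mex({0}) = 1
G(4): splits (0,1):0^1=1 (0,0):0^0=0 -> mex({0, 1}) = 2
G(5): splits (0,2):0^1=1 (0,1):0^1=1 (0,0):0^0=0 -> mex({0, 1}) = 2
G(6) = mex({1}) = 0
G(7) = mex({0, 1, 2}) = 3
G(8) = mex({0, 1, 2}) = 3
G(9) = mex({0, 2}) = 1
G(10) = mex({0, 2, 3}) = 1
G(11) = mex({0, 3}) = 1
G(12) = mex({1, 3}) = 0
G(13) = mex({0, 1, 2, 3}) = 4
G(14) = mex({0, 1, 2}) = 3
G(15) = mex({0, 1, 2}) = 3
G(16) = mex({0, 1, 2, 4}) = 3
G(17) = mex({0, 1, 3, 4}) = 2
G(18) = mex({0, 1, 3, 4}) = 2
G(19) = mex({0, 1, 3, 5}) = 2
G(20) = mex({0, 1, 2, 3, 5}) = 4
G(21) = mex({0, 1, 2, 3, 5}) = 4
G(22) = mex({1, 2, 6}) = 0
G(23) = mex({0, 1, 2, 3, 4, 6}) = 5
G(24) = mex({0, 1, 2, 3, 4}) = 5
G(25) = mex({0, 1, 3, 4, 7}) = 2
G(26) = mex({0, 1, 3, 4, 5, 7}) = 2
G(27) = mex({0, 1, 3, 5}) = 2
G(28) = mex({0, 1, 2, 5}) = 3
G(29) = mex({0, 1, 2, 4, 5, 6}) = 3
G(30) = mex({1, 2, 4, 6}) = 0
G(31) = mex({0, 1, 2, 3, 4, 6}) = 5
G(32) = mex({1, 2, 3, 4, 7}) = 0
G(33) = mex({0, 3, 7}) = 1
G(34) = mex({0, 2, 3, 5, 7}) = 1
G(35) = mex({0, 2, 3, 5, 6}) = 1
G(36) = mex({0, 1, 2, 5, 6}) = 3
G(37) = mex({0, 1, 2, 4, 5, 6}) = 3
G(38) = mex({0, 1, 2, 4}) = 3
G(39) = mex({0, 1, 2, 3, 4, 7}) = 5
G(40) = mex({0, 1, 2, 3, 4, 5, 7}) = 6
G(41) = mex({0, 1, 2, 3, 5, 7}) = 4
G(42) = mex({0, 1, 2, 3, 5, 6, 7}) = 4
G(43) = mex({0, 2, 3, 5, 6}) = 1
G(44) = mex({1, 2, 3, 4, 5, 6}) = 0
G(45) = mex({0, 1, 2, 3, 4, 6, 7}) = 5
G(46) = mex({0, 1, 2, 3, 4, 7}) = 5
G(47) = mex({0, 1, 2, 3, 4, 5, 7}) = 6
G(48) = mex({0, 1, 2, 3, 4, 5, 7}) = 6
G(49) = mex({0, 1, 3, 4, 5, 7}) = 2
G(50) = mex({0, 1, 2, 3, 4, 5, 6}) = 7
Therefore G(50) = 7.

7


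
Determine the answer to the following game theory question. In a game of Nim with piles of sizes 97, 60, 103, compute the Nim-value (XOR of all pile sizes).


We need the XOR (exclusive or) of all pile sizes.
After XOR-ing pile 1 (size 97): 0 XOR 97 = 97
After XOR-ing pile 2 (size 60): 97 XOR 60 = 93
After XOR-ing pile 3 (size 103): 93 XOR 103 = 58
The Nim-value of this position is 58.

58


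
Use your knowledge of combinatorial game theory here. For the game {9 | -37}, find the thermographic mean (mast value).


Game = {9 | -37}, a switch {a | b} with numbers a > b.
Its thermograph has left wall a - t and right wall b + t, which meet at t = (a - b)/2, where both equal (a + b)/2. So the mast (mean value) is at (a + b)/2.
Mean = (9 + (-37))/2 = -28/2 = -14

-14


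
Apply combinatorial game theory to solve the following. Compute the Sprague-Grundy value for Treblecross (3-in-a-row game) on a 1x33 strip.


Treblecross: place X on empty cells; 3-in-a-row wins.
Playing within two cells of an existing X lets the opponent win at once, so sensible play treats the cells i-2..i+2 around each X as dead. The player left with no safe cell loses, so this is a normal-play take-away game on strips of safe cells.
Placing X at cell i (0-indexed) of a strip of k safe cells leaves independent strips of sizes max(0, i-2) and max(0, k-i-3). Hence G(k) = mex{ G(max(0,i-2)) XOR G(max(0,k-i-3)) : 0 <= i < k }, with G(0) = 0.
G(1): splits (0,0):0^0=0 -> mex({0}) = 1
G(2): splits (0,0):0^0=0 -> mex({0}) = 1
G(3): splits (0,0):0^0=0 -> mex({0}) = 1
G(4): splits (0,1):0^1=1 (0,0):0^0=0 -> mex({0, 1}) = 2
G(5): splits (0,2):0^1=1 (0,1):0^1=1 (0,0):0^0=0 -> mex({0, 1}) = 2
G(6) = mex({1}) = 0
G(7) = mex({0, 1, 2}) = 3
G(8) = mex({0, 1, 2}) = 3
G(9) = mex({0, 2}) = 1
G(10) = mex({0, 2, 3}) = 1
G(11) = mex({0, 3}) = 1
G(12) = mex({1, 3}) = 0
G(13) = mex({0, 1, 2, 3}) = 4
G(14) = mex({0, 1, 2}) = 3
G(15) = mex({0, 1, 2}) = 3
G(16) = mex({0, 1, 2, 4}) = 3
G(17) = mex({0, 1, 3, 4}) = 2
G(18) = mex({0, 1, 3, 4}) = 2
G(19) = mex({0, 1, 3, 5}) = 2
G(20) = mex({0, 1, 2, 3, 5}) = 4
G(21) = mex({0, 1, 2, 3, 5}) = 4
G(22) = mex({1, 2, 6}) = 0
G(23) = mex({0, 1, 2, 3, 4, 6}) = 5
G(24) = mex({0, 1, 2, 3, 4}) = 5
G(25) = mex({0, 1, 3, 4, 7}) = 2
G(26) = mex({0, 1, 3, 4, 5, 7}) = 2
G(27) = mex({0, 1, 3, 5}) = 2
G(28) = mex({0, 1, 2, 5}) = 3
G(29) = mex({0, 1, 2, 4, 5, 6}) = 3
G(30) = mex({1, 2, 4, 6}) = 0
G(31) = mex({0, 1, 2, 3, 4, 6}) = 5
G(32) = mex({1, 2, 3, 4, 7}) = 0
G(33) = mex({0, 3, 7}) = 1
Therefore G(33) = 1.

1


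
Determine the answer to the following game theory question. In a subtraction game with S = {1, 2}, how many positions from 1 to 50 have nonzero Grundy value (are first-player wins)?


Subtraction set S = {1, 2}, so G(n) = n mod 3.
G(n) = 0 when n is a multiple of 3.
Multiples of 3 in [1, 50]: 16
N-positions (nonzero Grundy) = 50 - 16 = 34

34


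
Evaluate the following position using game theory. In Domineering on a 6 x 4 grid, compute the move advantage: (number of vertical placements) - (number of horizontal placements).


Board is 6 x 4 (rows x cols).
Left (vertical) placements: (rows-1) * cols = 5 * 4 = 20
Right (horizontal) placements: rows * (cols-1) = 6 * 3 = 18
Advantage = Left - Right = 20 - 18 = 2

2


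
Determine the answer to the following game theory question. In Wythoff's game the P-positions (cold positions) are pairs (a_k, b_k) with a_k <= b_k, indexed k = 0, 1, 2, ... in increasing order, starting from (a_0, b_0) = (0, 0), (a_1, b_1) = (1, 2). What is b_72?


By Wythoff's theorem, a_k = floor(k * phi) and b_k = floor(k * phi^2) = a_k + k, where phi = (1 + sqrt(5))/2 is the golden ratio.
phi = (1 + sqrt(5))/2 = 1.618034
phi^2 = phi + 1 = 2.618034
k = 72
k * phi^2 = 72 * 2.618034 = 188.498447
b_72 = floor(k * phi^2) = 188 (check: a_72 + k = 116 + 72 = 188)

188


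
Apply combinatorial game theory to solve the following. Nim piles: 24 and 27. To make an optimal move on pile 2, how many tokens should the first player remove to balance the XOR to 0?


Piles: 24 and 27
Current XOR: 24 XOR 27 = 3 (non-zero, so this is an N-position).
To make the XOR zero, we need to find a move that balances the piles.
For pile 2 (size 27): target = 27 XOR 3 = 24
We reduce pile 2 from 27 to 24.
Tokens removed: 27 - 24 = 3
Verification: 24 XOR 24 = 0

3


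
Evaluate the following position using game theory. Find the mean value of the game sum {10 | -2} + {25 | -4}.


G1 = {10 | -2}, G2 = {25 | -4}
Each is a switch {a | b} with numbers a > b; its mean value is (a + b)/2, and mean value is additive over game sums: m(G1 + G2) = m(G1) + m(G2).
Mean of G1 = (10 + (-2))/2 = 8/2 = 4
Mean of G2 = (25 + (-4))/2 = 21/2 = 21/2
Mean of G1 + G2 = 4 + 21/2 = 29/2

29/2


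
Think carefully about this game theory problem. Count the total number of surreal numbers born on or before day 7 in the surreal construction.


Day 0: {|} = 0 is born. Count = 1.
Day n: the number of surreal numbers born by day n is 2^(n+1) - 1.
By day 0: 2^1 - 1 = 1
By day 1: 2^2 - 1 = 3
By day 2: 2^3 - 1 = 7
By day 3: 2^4 - 1 = 15
By day 4: 2^5 - 1 = 31
By day 5: 2^6 - 1 = 63
By day 6: 2^7 - 1 = 127
By day 7: 2^8 - 1 = 255
By day 7: 255 surreal numbers.

255


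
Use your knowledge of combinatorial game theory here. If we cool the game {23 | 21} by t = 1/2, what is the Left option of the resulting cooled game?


Original game: {23 | 21} (a switch {a | b} with a > b).
Cooling by t (for t below the temperature (a - b)/2 = 1) taxes each move by t: {a | b} cooled by t is {a - t | b + t}.
Cooling amount: t = 1/2
Cooled Left option: 23 - 1/2 = 45/2
Cooled Right option: 21 + 1/2 = 43/2
Cooled game: {45/2 | 43/2}
Left option = 45/2

45/2


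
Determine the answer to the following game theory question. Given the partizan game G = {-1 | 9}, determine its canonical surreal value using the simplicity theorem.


Left options: {-1}, max = -1
Right options: {9}, min = 9
All options are numbers and max(Left) < min(Right), so by the simplicity theorem the value is the simplest (earliest-born) number strictly between -1 and 9.
Integers 0 through 8 all lie strictly between -1 and 9.
Among integers, the simplest (lowest birthday = smallest |n|; 0 is born on day 0, +-n on day n) is 0.
No non-integer in the interval can be simpler: if x is a non-integer in the interval, then floor(x) or ceil(x) also lies in the interval (the interval contains an integer), and both are proper prefixes of x's sign expansion, i.e. born earlier. So the game value is 0.
Game value = 0

0


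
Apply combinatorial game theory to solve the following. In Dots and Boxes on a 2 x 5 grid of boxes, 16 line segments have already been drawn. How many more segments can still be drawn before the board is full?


Grid: 2 x 5 boxes, i.e. 3 rows and 6 columns of dots.
Horizontal edges: (rows + 1) * cols = 3 * 5 = 15
Vertical edges: rows * (cols + 1) = 2 * 6 = 12
Total edges: 15 + 12 = 27
Edges drawn: 16
Remaining: 27 - 16 = 11

11


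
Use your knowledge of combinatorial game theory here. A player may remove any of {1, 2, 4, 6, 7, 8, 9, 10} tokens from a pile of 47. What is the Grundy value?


The subtraction set is S = {1, 2, 4, 6, 7, 8, 9, 10}.
G(k) = mex{ G(k - s) : s in S, s <= k }. We compute iteratively: G(0) = 0.
G(1) = mex({0}) = 1
G(2) = mex({0, 1}) = 2
G(3) = mex({1, 2}) = 0
G(4) = mex({0, 2}) = 1
G(5) = mex({0, 1}) = 2
G(6) = mex({0, 1, 2}) = 3
G(7) = mex({0, 1, 2, 3}) = 4
G(8) = mex({0, 1, 2, 3, 4}) = 5
G(9) = mex({0, 1, 2, 4, 5}) = 3
G(10) = mex({0, 1, 2, 3, 5}) = 4
G(11) = mex({0, 1, 2, 3, 4}) = 5
G(12) = mex({0, 1, 2, 3, 4, 5}) = 6
G(13) = mex({0, 1, 2, 3, 4, 5, 6}) = 7
G(14) = mex({1, 2, 3, 4, 5, 6, 7}) = 0
G(15) = mex({0, 2, 3, 4, 5, 7}) = 1
G(16) = mex({0, 1, 3, 4, 5, 6}) = 2
G(17) = mex({1, 2, 3, 4, 5, 7}) = 0
G(18) = mex({0, 2, 3, 4, 5, 6}) = 1
G(19) = mex({0, 1, 3, 4, 5, 6, 7}) = 2
G(20) = mex({0, 1, 2, 4, 5, 6, 7}) = 3
G(21) = mex({0, 1, 2, 3, 5, 6, 7}) = 4
G(22) = mex({0, 1, 2, 3, 4, 6, 7}) = 5
G(23) = mex({0, 1, 2, 4, 5, 7}) = 3
Observe that G(14)..G(23) = 0, 1, 2, 0, 1, 2, 3, 4, 5, 3 repeats G(0)..G(9) = 0, 1, 2, 0, 1, 2, 3, 4, 5, 3.
For k >= max(S) = 10, G(k) is determined by the previous 10 values G(k-10)..G(k-1); a window of 10 consecutive values has recurred shifted by 14, so by induction G(k + 14) = G(k) for all k >= 0: the sequence is periodic from the start with period 14.
One period: G(0..13) = 0, 1, 2, 0, 1, 2, 3, 4, 5, 3, 4, 5, 6, 7.
47 mod 14 = 5, so G(47) = G(5) = 2.

2


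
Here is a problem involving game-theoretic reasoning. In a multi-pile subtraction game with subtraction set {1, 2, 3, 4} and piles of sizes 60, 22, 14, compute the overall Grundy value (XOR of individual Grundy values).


Subtraction set: {1, 2, 3, 4}
For this subtraction set, G(n) = n mod 5 (period = max + 1 = 5).
Pile 1 (size 60): G(60) = 60 mod 5 = 0
Pile 2 (size 22): G(22) = 22 mod 5 = 2
Pile 3 (size 14): G(14) = 14 mod 5 = 4
Total Grundy value = XOR of all: 0 XOR 2 XOR 4 = 6

6


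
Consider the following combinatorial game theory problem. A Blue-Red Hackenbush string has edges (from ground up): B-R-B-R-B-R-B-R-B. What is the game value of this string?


Edges (from ground): B-R-B-R-B-R-B-R-B
By Berlekamp's sign-expansion rule, a Blue-Red Hackenbush stalk has the value of the surreal number whose sign sequence is the edge sequence with B -> + and R -> -.
Sign sequence: +-+-+-+-+
Trace the sign expansion in the surreal number tree, starting from 0:
Edge 1: B (sign +) -> bounds (0, +inf), value = 1
Edge 2: R (sign -) -> bounds (0, 1), value = 1/2
Edge 3: B (sign +) -> bounds (1/2, 1), value = 3/4
Edge 4: R (sign -) -> bounds (1/2, 3/4), value = 5/8
Edge 5: B (sign +) -> bounds (5/8, 3/4), value = 11/16
Edge 6: R (sign -) -> bounds (5/8, 11/16), value = 21/32
Edge 7: B (sign +) -> bounds (21/32, 11/16), value = 43/64
Edge 8: R (sign -) -> bounds (21/32, 43/64), value = 85/128
Edge 9: B (sign +) -> bounds (85/128, 43/64), value = 171/256
Game value = 171/256

171/256


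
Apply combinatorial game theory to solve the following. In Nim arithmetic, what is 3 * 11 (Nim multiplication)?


Nim multiplication is bilinear over XOR: (u XOR v) * w = (u*w) XOR (v*w).
So we split each operand into its bit components and XOR the pairwise Nim products.
3 = 1 + 2 (as XOR of powers of 2).
11 = 1 + 2 + 8 (as XOR of powers of 2).
Using the standard Nim-product table on single bits:
  2*2 = 3,   2*4 = 8,   2*8 = 12,
  4*4 = 6,   4*8 = 11,  8*8 = 13,
and  1*x = x (identity), k*l = l*k (commutative).
Pairwise Nim products:
  1 * 1 = 1
  1 * 2 = 2
  1 * 8 = 8
  2 * 1 = 2
  2 * 2 = 3
  2 * 8 = 12
XOR them: 1 XOR 2 XOR 8 XOR 2 XOR 3 XOR 12 = 6.
Result: 3 * 11 = 6 (in Nim).

6


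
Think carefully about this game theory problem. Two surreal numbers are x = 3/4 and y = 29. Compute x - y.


x = 3/4, y = 29
Converting to common denominator: 4
x = 3/4, y = 116/4
x - y = 3/4 - 29 = -113/4

-113/4


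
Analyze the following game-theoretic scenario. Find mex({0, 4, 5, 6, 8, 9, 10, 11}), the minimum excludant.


Set = {0, 4, 5, 6, 8, 9, 10, 11}
0 is in the set.
1 is NOT in the set. This is the mex.
mex = 1

1


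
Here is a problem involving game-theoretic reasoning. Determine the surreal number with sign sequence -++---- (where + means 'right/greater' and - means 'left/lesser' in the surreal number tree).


Sign expansion: -++----
Rule: track bounds (lo, hi), initially (-inf, +inf). On '+', the current value becomes lo and we move to the simplest number in (value, hi): value + 1 if hi = +inf, otherwise the midpoint (value + hi)/2. On '-', the current value becomes hi and we move to value - 1 if lo = -inf, otherwise the midpoint (lo + value)/2.
Start at 0.
Step 1: sign = -, move left. Bounds: (-inf, 0). Value = -1
Step 2: sign = +, move right. Bounds: (-1, 0). Value = -1/2
Step 3: sign = +, move right. Bounds: (-1/2, 0). Value = -1/4
Step 4: sign = -, move left. Bounds: (-1/2, -1/4). Value = -3/8
Step 5: sign = -, move left. Bounds: (-1/2, -3/8). Value = -7/16
Step 6: sign = -, move left. Bounds: (-1/2, -7/16). Value = -15/32
Step 7: sign = -, move left. Bounds: (-1/2, -15/32). Value = -31/64
The surreal number with sign expansion -++---- is -31/64.

-31/64


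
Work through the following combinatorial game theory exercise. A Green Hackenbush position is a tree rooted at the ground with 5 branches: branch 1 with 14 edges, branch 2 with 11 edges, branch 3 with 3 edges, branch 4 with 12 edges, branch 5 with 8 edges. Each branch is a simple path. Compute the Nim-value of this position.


The tree has 5 branches from the ground vertex.
In Green Hackenbush, the Nim-value of a simple path of length k is k.
Branch 1: length 14, Nim-value = 14
Branch 2: length 11, Nim-value = 11
Branch 3: length 3, Nim-value = 3
Branch 4: length 12, Nim-value = 12
Branch 5: length 8, Nim-value = 8
Total Nim-value = XOR of all branch values:
0 XOR 14 = 14
14 XOR 11 = 5
5 XOR 3 = 6
6 XOR 12 = 10
10 XOR 8 = 2
Nim-value of the tree = 2

2


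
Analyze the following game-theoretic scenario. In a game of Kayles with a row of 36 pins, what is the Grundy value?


Kayles: a move removes 1 or 2 adjacent pins from a contiguous row.
Removing pins from a row of k leaves two independent rows (a, b) with a + b = k - 1 (one pin) or a + b = k - 2 (two pins); an end removal gives a = 0.
By Sprague-Grundy, G(k) = mex{ G(a) XOR G(b) } over all these splits. G(0) = 0.
G(1): splits (0,0):0^0=0 -> mex({0}) = 1
G(2): splits (0,1):0^1=1 (0,0):0^0=0 -> mex({0, 1}) = 2
G(3): splits (0,2):0^2=2 (1,1):1^1=0 (0,1):0^1=1 -> mex({0, 1, 2}) = 3
G(4): splits (0,3):0^3=3 (1,2):1^2=3 (0,2):0^2=2 (1,1):1^1=0 -> mex({0, 2, 3}) = 1
G(5): splits (0,4):0^1=1 (1,3):1^3=2 (2,2):2^2=0 (0,3):0^3=3 (1,2):1^2=3 -> mex({0, 1, 2, 3}) = 4
G(6) = mex({0, 1, 2, 4}) = 3
G(7) = mex({0, 1, 3, 4, 5}) = 2
G(8) = mex({0, 2, 3, 5, 6}) = 1
G(9) = mex({0, 1, 2, 3, 6, 7}) = 4
G(10) = mex({0, 1, 3, 4, 5, 7}) = 2
G(11) = mex({0, 1, 2, 3, 4, 5}) = 6
G(12) = mex({0, 1, 2, 3, 5, 6, 7}) = 4
G(13) = mex({0, 2, 3, 4, 6, 7}) = 1
G(14) = mex({0, 1, 4, 5, 6, 7}) = 2
G(15) = mex({0, 1, 2, 3, 4, 5, 6}) = 7
G(16) = mex({0, 2, 3, 5, 6, 7}) = 1
G(17) = mex({0, 1, 2, 3, 5, 6, 7}) = 4
G(18) = mex({0, 1, 2, 4, 5, 6}) = 3
G(19) = mex({0, 1, 3, 4, 5, 7}) = 2
G(20) = mex({0, 2, 3, 4, 5, 6, 7}) = 1
G(21) = mex({0, 1, 2, 3, 5, 6, 7}) = 4
G(22) = mex({0, 1, 2, 3, 4, 5, 7}) = 6
G(23) = mex({0, 1, 2, 3, 4, 5, 6}) = 7
G(24) = mex({0, 1, 2, 3, 5, 6, 7}) = 4
G(25) = mex({0, 2, 3, 4, 6, 7}) = 1
G(26) = mex({0, 1, 3, 4, 5, 6, 7}) = 2
G(27) = mex({0, 1, 2, 3, 4, 5, 6, 7}) = 8
G(28) = mex({0, 1, 2, 3, 4, 6, 7, 8}) = 5
G(29) = mex({0, 1, 2, 3, 5, 6, 7, 8, 9}) = 4
G(30) = mex({0, 1, 2, 3, 4, 5, 6, 9, 10}) = 7
G(31) = mex({0, 1, 3, 4, 5, 7, 10, 11}) = 2
G(32) = mex({0, 2, 3, 4, 5, 6, 7, 9, 11}) = 1
G(33) = mex({0, 1, 2, 3, 4, 5, 6, 7, 9, 12}) = 8
G(34) = mex({0, 1, 2, 3, 4, 5, 7, 8, 11, 12}) = 6
G(35) = mex({0, 1, 2, 3, 4, 5, 6, 8, 9, 10, 11}) = 7
G(36) = mex({0, 1, 2, 3, 5, 6, 7, 9, 10}) = 4
Therefore G(36) = 4.

4


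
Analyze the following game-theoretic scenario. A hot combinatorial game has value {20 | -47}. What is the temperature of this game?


The game is {20 | -47}, a switch {a | b} with numbers a > b.
Cooling {a | b} by t gives {a - t | b + t}, which stops being hot when a - t = b + t, i.e. at t = (a - b)/2. So the temperature of a switch is (a - b)/2.
Temperature = (Left option - Right option) / 2
= (20 - (-47)) / 2
= 67 / 2
= 67/2

67/2


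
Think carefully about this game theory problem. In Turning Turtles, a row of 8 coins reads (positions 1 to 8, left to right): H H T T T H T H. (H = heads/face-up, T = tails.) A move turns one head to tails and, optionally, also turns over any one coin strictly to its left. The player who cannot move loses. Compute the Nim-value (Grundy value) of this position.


Coins: H H T T T H T H
Key fact: a single head at position k behaves exactly like a Nim heap of size k (turning it to T and optionally flipping a coin at j < k corresponds to moving the heap from k to j, or to 0), and heads combine as a disjunctive sum (two heads at the same place would cancel, matching j XOR j = 0). So the Nim-value is the XOR of the 1-indexed positions of the heads.
Face-up positions (1-indexed): [1, 2, 6, 8]
XOR 0 with 1: 0 XOR 1 = 1
XOR 1 with 2: 1 XOR 2 = 3
XOR 3 with 6: 3 XOR 6 = 5
XOR 5 with 8: 5 XOR 8 = 13
Nim-value = 13

13


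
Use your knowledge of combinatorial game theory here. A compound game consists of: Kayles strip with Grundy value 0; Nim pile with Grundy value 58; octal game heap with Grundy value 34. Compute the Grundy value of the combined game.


By the Sprague-Grundy theorem, the Grundy value of a sum of games is the XOR of individual Grundy values.
Kayles strip: Grundy value = 0. Running XOR: 0 XOR 0 = 0
Nim pile: Grundy value = 58. Running XOR: 0 XOR 58 = 58
octal game heap: Grundy value = 34. Running XOR: 58 XOR 34 = 24
The combined Grundy value is 24.

24


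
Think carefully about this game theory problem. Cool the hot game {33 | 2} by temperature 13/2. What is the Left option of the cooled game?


Original game: {33 | 2} (a switch {a | b} with a > b).
Cooling by t (for t below the temperature (a - b)/2 = 31/2) taxes each move by t: {a | b} cooled by t is {a - t | b + t}.
Cooling amount: t = 13/2
Cooled Left option: 33 - 13/2 = 53/2
Cooled Right option: 2 + 13/2 = 17/2
Cooled game: {53/2 | 17/2}
Left option = 53/2

53/2


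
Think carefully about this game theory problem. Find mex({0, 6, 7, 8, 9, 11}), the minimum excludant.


Set = {0, 6, 7, 8, 9, 11}
0 is in the set.
1 is NOT in the set. This is the mex.
mex = 1

1


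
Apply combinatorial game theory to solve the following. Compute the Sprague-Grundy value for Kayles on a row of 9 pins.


Kayles: a move removes 1 or 2 adjacent pins from a contiguous row.
Removing pins from a row of k leaves two independent rows (a, b) with a + b = k - 1 (one pin) or a + b = k - 2 (two pins); an end removal gives a = 0.
By Sprague-Grundy, G(k) = mex{ G(a) XOR G(b) } over all these splits. G(0) = 0.
G(1): splits (0,0):0^0=0 -> mex({0}) = 1
G(2): splits (0,1):0^1=1 (0,0):0^0=0 -> mex({0, 1}) = 2
G(3): splits (0,2):0^2=2 (1,1):1^1=0 (0,1):0^1=1 -> mex({0, 1, 2}) = 3
G(4): splits (0,3):0^3=3 (1,2):1^2=3 (0,2):0^2=2 (1,1):1^1=0 -> mex({0, 2, 3}) = 1
G(5): splits (0,4):0^1=1 (1,3):1^3=2 (2,2):2^2=0 (0,3):0^3=3 (1,2):1^2=3 -> mex({0, 1, 2, 3}) = 4
G(6) = mex({0, 1, 2, 4}) = 3
G(7) = mex({0, 1, 3, 4, 5}) = 2
G(8) = mex({0, 2, 3, 5, 6}) = 1
G(9) = mex({0, 1, 2, 3, 6, 7}) = 4
Therefore G(9) = 4.

4


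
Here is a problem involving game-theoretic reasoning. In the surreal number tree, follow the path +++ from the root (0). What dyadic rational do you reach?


Sign expansion: +++
Rule: track bounds (lo, hi), initially (-inf, +inf). On '+', the current value becomes lo and we move to the simplest number in (value, hi): value + 1 if hi = +inf, otherwise the midpoint (value + hi)/2. On '-', the current value becomes hi and we move to value - 1 if lo = -inf, otherwise the midpoint (lo + value)/2.
Start at 0.
Step 1: sign = +, move right. Bounds: (0, +inf). Value = 1
Step 2: sign = +, move right. Bounds: (1, +inf). Value = 2
Step 3: sign = +, move right. Bounds: (2, +inf). Value = 3
The surreal number with sign expansion +++ is 3.

3


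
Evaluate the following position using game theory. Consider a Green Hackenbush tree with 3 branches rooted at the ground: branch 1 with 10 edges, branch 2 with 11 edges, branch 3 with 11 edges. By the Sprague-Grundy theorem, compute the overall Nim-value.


The tree has 3 branches from the ground vertex.
In Green Hackenbush, the Nim-value of a simple path of length k is k.
Branch 1: length 10, Nim-value = 10
Branch 2: length 11, Nim-value = 11
Branch 3: length 11, Nim-value = 11
Total Nim-value = XOR of all branch values:
0 XOR 10 = 10
10 XOR 11 = 1
1 XOR 11 = 10
Nim-value of the tree = 10

10


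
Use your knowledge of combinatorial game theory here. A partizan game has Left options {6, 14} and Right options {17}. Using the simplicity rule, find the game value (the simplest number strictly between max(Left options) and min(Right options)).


Left options: {6, 14}, max = 14
Right options: {17}, min = 17
All options are numbers and max(Left) < min(Right), so by the simplicity theorem the value is the simplest (earliest-born) number strictly between 14 and 17.
Integers 15 through 16 all lie strictly between 14 and 17.
Among integers, the simplest (lowest birthday = smallest |n|; 0 is born on day 0, +-n on day n) is 15.
No non-integer in the interval can be simpler: if x is a non-integer in the interval, then floor(x) or ceil(x) also lies in the interval (the interval contains an integer), and both are proper prefixes of x's sign expansion, i.e. born earlier. So the game value is 15.
Game value = 15

15


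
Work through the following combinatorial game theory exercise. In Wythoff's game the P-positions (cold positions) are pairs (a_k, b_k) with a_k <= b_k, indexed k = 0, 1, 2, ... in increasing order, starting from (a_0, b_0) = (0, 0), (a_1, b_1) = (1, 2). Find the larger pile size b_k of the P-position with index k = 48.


By Wythoff's theorem, a_k = floor(k * phi) and b_k = floor(k * phi^2) = a_k + k, where phi = (1 + sqrt(5))/2 is the golden ratio.
phi = (1 + sqrt(5))/2 = 1.618034
phi^2 = phi + 1 = 2.618034
k = 48
k * phi^2 = 48 * 2.618034 = 125.665631
b_48 = floor(k * phi^2) = 125 (check: a_48 + k = 77 + 48 = 125)

125


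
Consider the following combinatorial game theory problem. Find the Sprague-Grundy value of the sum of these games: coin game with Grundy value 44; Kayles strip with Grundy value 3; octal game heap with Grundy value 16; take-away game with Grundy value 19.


By the Sprague-Grundy theorem, the Grundy value of a sum of games is the XOR of individual Grundy values.
coin game: Grundy value = 44. Running XOR: 0 XOR 44 = 44
Kayles strip: Grundy value = 3. Running XOR: 44 XOR 3 = 47
octal game heap: Grundy value = 16. Running XOR: 47 XOR 16 = 63
take-away game: Grundy value = 19. Running XOR: 63 XOR 19 = 44
The combined Grundy value is 44.

44


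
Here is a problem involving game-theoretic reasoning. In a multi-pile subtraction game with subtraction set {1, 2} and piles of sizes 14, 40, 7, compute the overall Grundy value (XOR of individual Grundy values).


Subtraction set: {1, 2}
For this subtraction set, G(n) = n mod 3 (period = max + 1 = 3).
Pile 1 (size 14): G(14) = 14 mod 3 = 2
Pile 2 (size 40): G(40) = 40 mod 3 = 1
Pile 3 (size 7): G(7) = 7 mod 3 = 1
Total Grundy value = XOR of all: 2 XOR 1 XOR 1 = 2

2


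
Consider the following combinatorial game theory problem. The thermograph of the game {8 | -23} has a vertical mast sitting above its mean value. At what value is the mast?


Game = {8 | -23}, a switch {a | b} with numbers a > b.
Its thermograph has left wall a - t and right wall b + t, which meet at t = (a - b)/2, where both equal (a + b)/2. So the mast (mean value) is at (a + b)/2.
Mean = (8 + (-23))/2 = -15/2 = -15/2

-15/2


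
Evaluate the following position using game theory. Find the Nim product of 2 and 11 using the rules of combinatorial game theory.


Nim multiplication is bilinear over XOR: (u XOR v) * w = (u*w) XOR (v*w).
So we split each operand into its bit components and XOR the pairwise Nim products.
2 = 2 (as XOR of powers of 2).
11 = 1 + 2 + 8 (as XOR of powers of 2).
Using the standard Nim-product table on single bits:
  2*2 = 3,   2*4 = 8,   2*8 = 12,
  4*4 = 6,   4*8 = 11,  8*8 = 13,
and  1*x = x (identity), k*l = l*k (commutative).
Pairwise Nim products:
  2 * 1 = 2
  2 * 2 = 3
  2 * 8 = 12
XOR them: 2 XOR 3 XOR 12 = 13.
Result: 2 * 11 = 13 (in Nim).

13


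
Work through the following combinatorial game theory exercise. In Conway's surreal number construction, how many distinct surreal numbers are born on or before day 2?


Day 0: {|} = 0 is born. Count = 1.
Day n: the number of surreal numbers born by day n is 2^(n+1) - 1.
By day 0: 2^1 - 1 = 1
By day 1: 2^2 - 1 = 3
By day 2: 2^3 - 1 = 7
By day 2: 7 surreal numbers.

7


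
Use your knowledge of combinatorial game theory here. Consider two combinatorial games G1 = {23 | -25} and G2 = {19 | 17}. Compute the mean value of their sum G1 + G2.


G1 = {23 | -25}, G2 = {19 | 17}
Each is a switch {a | b} with numbers a > b; its mean value is (a + b)/2, and mean value is additive over game sums: m(G1 + G2) = m(G1) + m(G2).
Mean of G1 = (23 + (-25))/2 = -2/2 = -1
Mean of G2 = (19 + (17))/2 = 36/2 = 18
Mean of G1 + G2 = -1 + 18 = 17

17


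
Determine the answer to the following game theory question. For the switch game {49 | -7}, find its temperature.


The game is {49 | -7}, a switch {a | b} with numbers a > b.
Cooling {a | b} by t gives {a - t | b + t}, which stops being hot when a - t = b + t, i.e. at t = (a - b)/2. So the temperature of a switch is (a - b)/2.
Temperature = (Left option - Right option) / 2
= (49 - (-7)) / 2
= 56 / 2
= 28

28


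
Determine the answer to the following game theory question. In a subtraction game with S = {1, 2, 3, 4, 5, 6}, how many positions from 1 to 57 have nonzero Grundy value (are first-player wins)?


Subtraction set S = {1, 2, 3, 4, 5, 6}, so G(n) = n mod 7.
G(n) = 0 when n is a multiple of 7.
Multiples of 7 in [1, 57]: 8
N-positions (nonzero Grundy) = 57 - 8 = 49

49


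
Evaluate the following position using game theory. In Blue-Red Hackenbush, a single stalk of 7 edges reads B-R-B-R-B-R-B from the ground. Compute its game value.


Edges (from ground): B-R-B-R-B-R-B
By Berlekamp's sign-expansion rule, a Blue-Red Hackenbush stalk has the value of the surreal number whose sign sequence is the edge sequence with B -> + and R -> -.
Sign sequence: +-+-+-+
Trace the sign expansion in the surreal number tree, starting from 0:
Edge 1: B (sign +) -> bounds (0, +inf), value = 1
Edge 2: R (sign -) -> bounds (0, 1), value = 1/2
Edge 3: B (sign +) -> bounds (1/2, 1), value = 3/4
Edge 4: R (sign -) -> bounds (1/2, 3/4), value = 5/8
Edge 5: B (sign +) -> bounds (5/8, 3/4), value = 11/16
Edge 6: R (sign -) -> bounds (5/8, 11/16), value = 21/32
Edge 7: B (sign +) -> bounds (21/32, 11/16), value = 43/64
Game value = 43/64

43/64


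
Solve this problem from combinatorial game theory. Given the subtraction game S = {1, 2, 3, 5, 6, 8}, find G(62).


The subtraction set is S = {1, 2, 3, 5, 6, 8}.
G(k) = mex{ G(k - s) : s in S, s <= k }. We compute iteratively: G(0) = 0.
G(1) = mex({0}) = 1
G(2) = mex({0, 1}) = 2
G(3) = mex({0, 1, 2}) = 3
G(4) = mex({1, 2, 3}) = 0
G(5) = mex({0, 2, 3}) = 1
G(6) = mex({0, 1, 3}) = 2
G(7) = mex({0, 1, 2}) = 3
G(8) = mex({0, 1, 2, 3}) = 4
G(9) = mex({0, 1, 2, 3, 4}) = 5
G(10) = mex({0, 1, 2, 3, 4, 5}) = 6
G(11) = mex({1, 2, 3, 4, 5, 6}) = 0
G(12) = mex({0, 2, 3, 5, 6}) = 1
G(13) = mex({0, 1, 3, 4, 6}) = 2
G(14) = mex({0, 1, 2, 4, 5}) = 3
G(15) = mex({1, 2, 3, 5, 6}) = 0
G(16) = mex({0, 2, 3, 4, 6}) = 1
G(17) = mex({0, 1, 3, 5}) = 2
G(18) = mex({0, 1, 2, 6}) = 3
Observe that G(11)..G(18) = 0, 1, 2, 3, 0, 1, 2, 3 repeats G(0)..G(7) = 0, 1, 2, 3, 0, 1, 2, 3.
For k >= max(S) = 8, G(k) is determined by the previous 8 values G(k-8)..G(k-1); a window of 8 consecutive values has recurred shifted by 11, so by induction G(k + 11) = G(k) for all k >= 0: the sequence is periodic from the start with period 11.
One period: G(0..10) = 0, 1, 2, 3, 0, 1, 2, 3, 4, 5, 6.
62 mod 11 = 7, so G(62) = G(7) = 3.

3


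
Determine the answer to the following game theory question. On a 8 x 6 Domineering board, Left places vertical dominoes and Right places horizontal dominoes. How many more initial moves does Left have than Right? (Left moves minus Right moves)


Board is 8 x 6 (rows x cols).
Left (vertical) placements: (rows-1) * cols = 7 * 6 = 42
Right (horizontal) placements: rows * (cols-1) = 8 * 5 = 40
Advantage = Left - Right = 42 - 40 = 2

2


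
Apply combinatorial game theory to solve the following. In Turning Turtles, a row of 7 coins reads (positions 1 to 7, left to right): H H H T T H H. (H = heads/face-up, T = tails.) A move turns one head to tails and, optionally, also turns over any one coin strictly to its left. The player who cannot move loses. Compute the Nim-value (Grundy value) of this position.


Coins: H H H T T H H
Key fact: a single head at position k behaves exactly like a Nim heap of size k (turning it to T and optionally flipping a coin at j < k corresponds to moving the heap from k to j, or to 0), and heads combine as a disjunctive sum (two heads at the same place would cancel, matching j XOR j = 0). So the Nim-value is the XOR of the 1-indexed positions of the heads.
Face-up positions (1-indexed): [1, 2, 3, 6, 7]
XOR 0 with 1: 0 XOR 1 = 1
XOR 1 with 2: 1 XOR 2 = 3
XOR 3 with 3: 3 XOR 3 = 0
XOR 0 with 6: 0 XOR 6 = 6
XOR 6 with 7: 6 XOR 7 = 1
Nim-value = 1

1


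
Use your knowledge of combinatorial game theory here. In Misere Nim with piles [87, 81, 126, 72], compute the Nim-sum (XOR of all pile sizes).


We need the XOR (exclusive or) of all pile sizes.
After XOR-ing pile 1 (size 87): 0 XOR 87 = 87
After XOR-ing pile 2 (size 81): 87 XOR 81 = 6
After XOR-ing pile 3 (size 126): 6 XOR 126 = 120
After XOR-ing pile 4 (size 72): 120 XOR 72 = 48
The Nim-value of this position is 48.

48


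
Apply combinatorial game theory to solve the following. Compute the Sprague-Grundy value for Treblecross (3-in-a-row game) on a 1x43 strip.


Treblecross: place X on empty cells; 3-in-a-row wins.
Playing within two cells of an existing X lets the opponent win at once, so sensible play treats the cells i-2..i+2 around each X as dead. The player left with no safe cell loses, so this is a normal-play take-away game on strips of safe cells.
Placing X at cell i (0-indexed) of a strip of k safe cells leaves independent strips of sizes max(0, i-2) and max(0, k-i-3). Hence G(k) = mex{ G(max(0,i-2)) XOR G(max(0,k-i-3)) : 0 <= i < k }, with G(0) = 0.
G(1): splits (0,0):0^0=0 -> mex({0}) = 1
G(2): splits (0,0):0^0=0 -> mex({0}) = 1
G(3): splits (0,0):0^0=0 -> mex({0}) = 1
G(4): splits (0,1):0^1=1 (0,0):0^0=0 -> mex({0, 1}) = 2
G(5): splits (0,2):0^1=1 (0,1):0^1=1 (0,0):0^0=0 -> mex({0, 1}) = 2
G(6) = mex({1}) = 0
G(7) = mex({0, 1, 2}) = 3
G(8) = mex({0, 1, 2}) = 3
G(9) = mex({0, 2}) = 1
G(10) = mex({0, 2, 3}) = 1
G(11) = mex({0, 3}) = 1
G(12) = mex({1, 3}) = 0
G(13) = mex({0, 1, 2, 3}) = 4
G(14) = mex({0, 1, 2}) = 3
G(15) = mex({0, 1, 2}) = 3
G(16) = mex({0, 1, 2, 4}) = 3
G(17) = mex({0, 1, 3, 4}) = 2
G(18) = mex({0, 1, 3, 4}) = 2
G(19) = mex({0, 1, 3, 5}) = 2
G(20) = mex({0, 1, 2, 3, 5}) = 4
G(21) = mex({0, 1, 2, 3, 5}) = 4
G(22) = mex({1, 2, 6}) = 0
G(23) = mex({0, 1, 2, 3, 4, 6}) = 5
G(24) = mex({0, 1, 2, 3, 4}) = 5
G(25) = mex({0, 1, 3, 4, 7}) = 2
G(26) = mex({0, 1, 3, 4, 5, 7}) = 2
G(27) = mex({0, 1, 3, 5}) = 2
G(28) = mex({0, 1, 2, 5}) = 3
G(29) = mex({0, 1, 2, 4, 5, 6}) = 3
G(30) = mex({1, 2, 4, 6}) = 0
G(31) = mex({0, 1, 2, 3, 4, 6}) = 5
G(32) = mex({1, 2, 3, 4, 7}) = 0
G(33) = mex({0, 3, 7}) = 1
G(34) = mex({0, 2, 3, 5, 7}) = 1
G(35) = mex({0, 2, 3, 5, 6}) = 1
G(36) = mex({0, 1, 2, 5, 6}) = 3
G(37) = mex({0, 1, 2, 4, 5, 6}) = 3
G(38) = mex({0, 1, 2, 4}) = 3
G(39) = mex({0, 1, 2, 3, 4, 7}) = 5
G(40) = mex({0, 1, 2, 3, 4, 5, 7}) = 6
G(41) = mex({0, 1, 2, 3, 5, 7}) = 4
G(42) = mex({0, 1, 2, 3, 5, 6, 7}) = 4
G(43) = mex({0, 2, 3, 5, 6}) = 1
Therefore G(43) = 1.

1


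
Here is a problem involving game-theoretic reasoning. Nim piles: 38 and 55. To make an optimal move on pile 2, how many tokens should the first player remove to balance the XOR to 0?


Piles: 38 and 55
Current XOR: 38 XOR 55 = 17 (non-zero, so this is an N-position).
To make the XOR zero, we need to find a move that balances the piles.
For pile 2 (size 55): target = 55 XOR 17 = 38
We reduce pile 2 from 55 to 38.
Tokens removed: 55 - 38 = 17
Verification: 38 XOR 38 = 0

17


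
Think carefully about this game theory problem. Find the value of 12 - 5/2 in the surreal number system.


x = 12, y = 5/2
Converting to common denominator: 2
x = 24/2, y = 5/2
x - y = 12 - 5/2 = 19/2

19/2


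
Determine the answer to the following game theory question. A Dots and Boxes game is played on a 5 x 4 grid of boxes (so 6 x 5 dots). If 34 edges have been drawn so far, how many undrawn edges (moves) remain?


Grid: 5 x 4 boxes, i.e. 6 rows and 5 columns of dots.
Horizontal edges: (rows + 1) * cols = 6 * 4 = 24
Vertical edges: rows * (cols + 1) = 5 * 5 = 25
Total edges: 24 + 25 = 49
Edges drawn: 34
Remaining: 49 - 34 = 15

15
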